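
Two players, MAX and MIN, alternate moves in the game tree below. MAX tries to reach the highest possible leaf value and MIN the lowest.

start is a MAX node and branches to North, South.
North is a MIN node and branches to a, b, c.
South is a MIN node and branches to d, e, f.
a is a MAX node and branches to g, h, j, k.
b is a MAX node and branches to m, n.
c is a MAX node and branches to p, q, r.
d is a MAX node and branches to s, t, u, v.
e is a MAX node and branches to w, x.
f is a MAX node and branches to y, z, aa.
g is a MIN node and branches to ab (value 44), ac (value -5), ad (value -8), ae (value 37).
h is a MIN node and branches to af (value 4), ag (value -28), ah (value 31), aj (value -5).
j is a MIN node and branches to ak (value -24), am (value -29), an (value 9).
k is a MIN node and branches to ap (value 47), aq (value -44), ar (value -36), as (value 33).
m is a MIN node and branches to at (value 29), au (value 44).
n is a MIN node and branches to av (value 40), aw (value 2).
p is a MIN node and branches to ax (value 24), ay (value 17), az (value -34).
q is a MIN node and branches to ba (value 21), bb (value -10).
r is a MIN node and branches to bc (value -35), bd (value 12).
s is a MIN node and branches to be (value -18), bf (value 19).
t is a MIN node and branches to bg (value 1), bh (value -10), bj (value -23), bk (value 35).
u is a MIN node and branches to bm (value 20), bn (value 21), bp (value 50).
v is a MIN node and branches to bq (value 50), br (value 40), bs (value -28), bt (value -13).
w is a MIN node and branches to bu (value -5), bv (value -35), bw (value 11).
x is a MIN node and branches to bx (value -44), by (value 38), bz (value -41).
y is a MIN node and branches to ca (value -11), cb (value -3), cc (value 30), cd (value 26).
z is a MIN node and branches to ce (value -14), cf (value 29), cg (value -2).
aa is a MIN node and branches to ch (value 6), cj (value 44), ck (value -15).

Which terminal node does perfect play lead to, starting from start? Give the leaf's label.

g (MIN): min(44, -5, -8, 37) = -8
h (MIN): min(4, -28, 31, -5) = -28
j (MIN): min(-24, -29, 9) = -29
k (MIN): min(47, -44, -36, 33) = -44
a (MAX): max(-8, -28, -29, -44) = -8
m (MIN): min(29, 44) = 29
n (MIN): min(40, 2) = 2
b (MAX): max(29, 2) = 29
p (MIN): min(24, 17, -34) = -34
q (MIN): min(21, -10) = -10
r (MIN): min(-35, 12) = -35
c (MAX): max(-34, -10, -35) = -10
North (MIN): min(-8, 29, -10) = -10
s (MIN): min(-18, 19) = -18
t (MIN): min(1, -10, -23, 35) = -23
u (MIN): min(20, 21, 50) = 20
v (MIN): min(50, 40, -28, -13) = -28
d (MAX): max(-18, -23, 20, -28) = 20
w (MIN): min(-5, -35, 11) = -35
x (MIN): min(-44, 38, -41) = -44
e (MAX): max(-35, -44) = -35
y (MIN): min(-11, -3, 30, 26) = -11
z (MIN): min(-14, 29, -2) = -14
aa (MIN): min(6, 44, -15) = -15
f (MAX): max(-11, -14, -15) = -11
South (MIN): min(20, -35, -11) = -35
start (MAX): max(-10, -35) = -10
At start, MAX picks North (highest: -10).
At North, MIN picks c (lowest: -10).
At c, MAX picks q (highest: -10).
At q, MIN picks bb (lowest: -10).
Terminal value -10.

bb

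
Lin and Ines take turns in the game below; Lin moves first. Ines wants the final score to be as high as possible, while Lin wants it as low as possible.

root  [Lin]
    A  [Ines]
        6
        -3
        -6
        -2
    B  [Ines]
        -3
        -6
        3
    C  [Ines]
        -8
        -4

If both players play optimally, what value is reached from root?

A (Ines): max(6, -3, -6, -2) = 6
B (Ines): max(-3, -6, 3) = 3
C (Ines): max(-8, -4) = -4
root (Lin): min(6, 3, -4) = -4

-4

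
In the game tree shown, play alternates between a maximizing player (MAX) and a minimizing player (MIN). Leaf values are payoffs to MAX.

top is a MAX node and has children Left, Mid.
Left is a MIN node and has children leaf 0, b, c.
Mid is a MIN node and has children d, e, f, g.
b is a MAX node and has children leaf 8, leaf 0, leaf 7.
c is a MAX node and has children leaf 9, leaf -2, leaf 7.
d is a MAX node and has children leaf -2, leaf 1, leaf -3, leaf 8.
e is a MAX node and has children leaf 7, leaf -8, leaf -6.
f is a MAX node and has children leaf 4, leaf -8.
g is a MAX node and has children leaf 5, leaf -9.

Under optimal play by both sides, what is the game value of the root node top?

4

b (MAX): max(8, 0, 7) = 8
c (MAX): max(9, -2, 7) = 9
Left (MIN): min(0, 8, 9) = 0
d (MAX): max(-2, 1, -3, 8) = 8
e (MAX): max(7, -8, -6) = 7
f (MAX): max(4, -8) = 4
g (MAX): max(5, -9) = 5
Mid (MIN): min(8, 7, 4, 5) = 4
top (MAX): max(0, 4) = 4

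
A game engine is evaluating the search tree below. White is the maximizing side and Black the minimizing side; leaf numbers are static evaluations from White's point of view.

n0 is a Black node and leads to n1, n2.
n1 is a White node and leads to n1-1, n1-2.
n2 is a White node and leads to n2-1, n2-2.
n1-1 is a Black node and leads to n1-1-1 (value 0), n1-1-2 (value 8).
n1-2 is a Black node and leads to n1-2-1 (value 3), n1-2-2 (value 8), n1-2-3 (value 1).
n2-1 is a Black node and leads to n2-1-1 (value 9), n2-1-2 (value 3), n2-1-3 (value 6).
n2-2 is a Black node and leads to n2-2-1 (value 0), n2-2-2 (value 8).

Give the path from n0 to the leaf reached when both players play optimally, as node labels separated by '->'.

n1-1 (Black): min(0, 8) = 0
n1-2 (Black): min(3, 8, 1) = 1
n1 (White): max(0, 1) = 1
n2-1 (Black): min(9, 3, 6) = 3
n2-2 (Black): min(0, 8) = 0
n2 (White): max(3, 0) = 3
n0 (Black): min(1, 3) = 1
At n0, Black picks n1 (lowest: 1).
At n1, White picks n1-2 (highest: 1).
At n1-2, Black picks n1-2-3 (lowest: 1).
Terminal value 1.

n0 -> n1 -> n1-2 -> n1-2-3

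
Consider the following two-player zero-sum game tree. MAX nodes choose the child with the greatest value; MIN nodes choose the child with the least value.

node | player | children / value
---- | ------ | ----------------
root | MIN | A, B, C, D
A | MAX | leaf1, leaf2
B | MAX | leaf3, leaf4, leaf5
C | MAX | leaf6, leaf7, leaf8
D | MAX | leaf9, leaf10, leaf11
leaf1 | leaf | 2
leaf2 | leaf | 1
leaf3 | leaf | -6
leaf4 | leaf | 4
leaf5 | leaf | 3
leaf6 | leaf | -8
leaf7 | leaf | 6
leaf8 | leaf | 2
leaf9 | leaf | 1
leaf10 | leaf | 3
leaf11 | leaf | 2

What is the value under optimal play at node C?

C (MAX): max(-8, 6, 2) = 6

6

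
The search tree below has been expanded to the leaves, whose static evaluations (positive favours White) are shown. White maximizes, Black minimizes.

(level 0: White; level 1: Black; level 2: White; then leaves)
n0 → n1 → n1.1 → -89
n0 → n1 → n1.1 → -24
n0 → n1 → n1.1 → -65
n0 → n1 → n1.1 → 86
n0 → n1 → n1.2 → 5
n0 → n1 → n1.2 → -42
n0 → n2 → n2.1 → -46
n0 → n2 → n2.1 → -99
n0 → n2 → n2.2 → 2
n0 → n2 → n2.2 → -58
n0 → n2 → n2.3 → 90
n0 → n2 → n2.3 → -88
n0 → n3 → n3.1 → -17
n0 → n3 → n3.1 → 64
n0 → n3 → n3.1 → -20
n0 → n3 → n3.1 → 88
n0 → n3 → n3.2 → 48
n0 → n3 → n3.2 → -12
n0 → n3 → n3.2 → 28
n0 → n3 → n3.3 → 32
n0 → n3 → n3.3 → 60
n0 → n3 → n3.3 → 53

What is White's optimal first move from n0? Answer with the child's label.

n1.1 (White): max(-89, -24, -65, 86) = 86
n1.2 (White): max(5, -42) = 5
n1 (Black): min(86, 5) = 5
n2.1 (White): max(-46, -99) = -46
n2.2 (White): max(2, -58) = 2
n2.3 (White): max(90, -88) = 90
n2 (Black): min(-46, 2, 90) = -46
n3.1 (White): max(-17, 64, -20, 88) = 88
n3.2 (White): max(48, -12, 28) = 48
n3.3 (White): max(32, 60, 53) = 60
n3 (Black): min(88, 48, 60) = 48
n0 (White): max(5, -46, 48) = 48
White at n0 wants the highest of {n1=5, n2=-46, n3=48}, so chooses n3.

n3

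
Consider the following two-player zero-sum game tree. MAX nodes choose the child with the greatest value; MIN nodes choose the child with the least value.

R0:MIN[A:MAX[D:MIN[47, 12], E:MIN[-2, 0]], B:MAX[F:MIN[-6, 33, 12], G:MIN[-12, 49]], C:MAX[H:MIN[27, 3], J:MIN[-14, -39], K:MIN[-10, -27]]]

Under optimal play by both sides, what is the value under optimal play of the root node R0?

-6

D (MIN): min(47, 12) = 12
E (MIN): min(-2, 0) = -2
A (MAX): max(12, -2) = 12
F (MIN): min(-6, 33, 12) = -6
G (MIN): min(-12, 49) = -12
B (MAX): max(-6, -12) = -6
H (MIN): min(27, 3) = 3
J (MIN): min(-14, -39) = -39
K (MIN): min(-10, -27) = -27
C (MAX): max(3, -39, -27) = 3
R0 (MIN): min(12, -6, 3) = -6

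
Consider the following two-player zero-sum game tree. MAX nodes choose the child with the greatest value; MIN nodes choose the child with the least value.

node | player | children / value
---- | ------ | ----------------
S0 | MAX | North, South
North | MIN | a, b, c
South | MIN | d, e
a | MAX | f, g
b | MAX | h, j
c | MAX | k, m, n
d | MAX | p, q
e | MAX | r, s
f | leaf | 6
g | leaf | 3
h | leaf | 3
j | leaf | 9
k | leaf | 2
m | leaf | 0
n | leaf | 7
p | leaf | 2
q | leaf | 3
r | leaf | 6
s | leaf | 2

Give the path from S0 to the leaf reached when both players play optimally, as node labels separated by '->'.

S0 -> North -> a -> f

a (MAX): max(6, 3) = 6
b (MAX): max(3, 9) = 9
c (MAX): max(2, 0, 7) = 7
North (MIN): min(6, 9, 7) = 6
d (MAX): max(2, 3) = 3
e (MAX): max(6, 2) = 6
South (MIN): min(3, 6) = 3
S0 (MAX): max(6, 3) = 6
At S0, MAX picks North (highest: 6).
At North, MIN picks a (lowest: 6).
At a, MAX picks f (highest: 6).
Terminal value 6.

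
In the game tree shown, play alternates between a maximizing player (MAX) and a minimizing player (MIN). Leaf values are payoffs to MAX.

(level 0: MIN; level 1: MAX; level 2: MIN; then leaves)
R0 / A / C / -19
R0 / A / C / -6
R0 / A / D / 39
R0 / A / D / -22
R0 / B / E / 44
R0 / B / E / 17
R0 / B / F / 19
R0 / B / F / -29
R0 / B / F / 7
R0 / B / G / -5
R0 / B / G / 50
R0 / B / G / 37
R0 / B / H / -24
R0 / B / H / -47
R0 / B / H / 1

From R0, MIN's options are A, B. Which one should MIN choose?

A

C (MIN): min(-19, -6) = -19
D (MIN): min(39, -22) = -22
A (MAX): max(-19, -22) = -19
E (MIN): min(44, 17) = 17
F (MIN): min(19, -29, 7) = -29
G (MIN): min(-5, 50, 37) = -5
H (MIN): min(-24, -47, 1) = -47
B (MAX): max(17, -29, -5, -47) = 17
R0 (MIN): min(-19, 17) = -19
MIN at R0 wants the lowest of {A=-19, B=17}, so chooses A.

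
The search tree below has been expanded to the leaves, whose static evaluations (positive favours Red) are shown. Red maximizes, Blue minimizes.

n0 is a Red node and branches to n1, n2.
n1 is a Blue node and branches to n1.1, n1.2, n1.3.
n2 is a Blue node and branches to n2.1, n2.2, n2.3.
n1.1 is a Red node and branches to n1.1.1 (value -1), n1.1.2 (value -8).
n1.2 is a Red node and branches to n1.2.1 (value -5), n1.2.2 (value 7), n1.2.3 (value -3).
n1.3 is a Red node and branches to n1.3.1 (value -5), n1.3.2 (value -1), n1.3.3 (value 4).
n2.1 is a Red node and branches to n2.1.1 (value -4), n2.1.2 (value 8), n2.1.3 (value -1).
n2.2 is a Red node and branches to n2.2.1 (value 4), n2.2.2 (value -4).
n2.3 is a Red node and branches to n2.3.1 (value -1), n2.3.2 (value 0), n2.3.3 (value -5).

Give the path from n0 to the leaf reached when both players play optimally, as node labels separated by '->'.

n1.1 (Red): max(-1, -8) = -1
n1.2 (Red): max(-5, 7, -3) = 7
n1.3 (Red): max(-5, -1, 4) = 4
n1 (Blue): min(-1, 7, 4) = -1
n2.1 (Red): max(-4, 8, -1) = 8
n2.2 (Red): max(4, -4) = 4
n2.3 (Red): max(-1, 0, -5) = 0
n2 (Blue): min(8, 4, 0) = 0
n0 (Red): max(-1, 0) = 0
At n0, Red picks n2 (highest: 0).
At n2, Blue picks n2.3 (lowest: 0).
At n2.3, Red picks n2.3.2 (highest: 0).
Terminal value 0.

n0 -> n2 -> n2.3 -> n2.3.2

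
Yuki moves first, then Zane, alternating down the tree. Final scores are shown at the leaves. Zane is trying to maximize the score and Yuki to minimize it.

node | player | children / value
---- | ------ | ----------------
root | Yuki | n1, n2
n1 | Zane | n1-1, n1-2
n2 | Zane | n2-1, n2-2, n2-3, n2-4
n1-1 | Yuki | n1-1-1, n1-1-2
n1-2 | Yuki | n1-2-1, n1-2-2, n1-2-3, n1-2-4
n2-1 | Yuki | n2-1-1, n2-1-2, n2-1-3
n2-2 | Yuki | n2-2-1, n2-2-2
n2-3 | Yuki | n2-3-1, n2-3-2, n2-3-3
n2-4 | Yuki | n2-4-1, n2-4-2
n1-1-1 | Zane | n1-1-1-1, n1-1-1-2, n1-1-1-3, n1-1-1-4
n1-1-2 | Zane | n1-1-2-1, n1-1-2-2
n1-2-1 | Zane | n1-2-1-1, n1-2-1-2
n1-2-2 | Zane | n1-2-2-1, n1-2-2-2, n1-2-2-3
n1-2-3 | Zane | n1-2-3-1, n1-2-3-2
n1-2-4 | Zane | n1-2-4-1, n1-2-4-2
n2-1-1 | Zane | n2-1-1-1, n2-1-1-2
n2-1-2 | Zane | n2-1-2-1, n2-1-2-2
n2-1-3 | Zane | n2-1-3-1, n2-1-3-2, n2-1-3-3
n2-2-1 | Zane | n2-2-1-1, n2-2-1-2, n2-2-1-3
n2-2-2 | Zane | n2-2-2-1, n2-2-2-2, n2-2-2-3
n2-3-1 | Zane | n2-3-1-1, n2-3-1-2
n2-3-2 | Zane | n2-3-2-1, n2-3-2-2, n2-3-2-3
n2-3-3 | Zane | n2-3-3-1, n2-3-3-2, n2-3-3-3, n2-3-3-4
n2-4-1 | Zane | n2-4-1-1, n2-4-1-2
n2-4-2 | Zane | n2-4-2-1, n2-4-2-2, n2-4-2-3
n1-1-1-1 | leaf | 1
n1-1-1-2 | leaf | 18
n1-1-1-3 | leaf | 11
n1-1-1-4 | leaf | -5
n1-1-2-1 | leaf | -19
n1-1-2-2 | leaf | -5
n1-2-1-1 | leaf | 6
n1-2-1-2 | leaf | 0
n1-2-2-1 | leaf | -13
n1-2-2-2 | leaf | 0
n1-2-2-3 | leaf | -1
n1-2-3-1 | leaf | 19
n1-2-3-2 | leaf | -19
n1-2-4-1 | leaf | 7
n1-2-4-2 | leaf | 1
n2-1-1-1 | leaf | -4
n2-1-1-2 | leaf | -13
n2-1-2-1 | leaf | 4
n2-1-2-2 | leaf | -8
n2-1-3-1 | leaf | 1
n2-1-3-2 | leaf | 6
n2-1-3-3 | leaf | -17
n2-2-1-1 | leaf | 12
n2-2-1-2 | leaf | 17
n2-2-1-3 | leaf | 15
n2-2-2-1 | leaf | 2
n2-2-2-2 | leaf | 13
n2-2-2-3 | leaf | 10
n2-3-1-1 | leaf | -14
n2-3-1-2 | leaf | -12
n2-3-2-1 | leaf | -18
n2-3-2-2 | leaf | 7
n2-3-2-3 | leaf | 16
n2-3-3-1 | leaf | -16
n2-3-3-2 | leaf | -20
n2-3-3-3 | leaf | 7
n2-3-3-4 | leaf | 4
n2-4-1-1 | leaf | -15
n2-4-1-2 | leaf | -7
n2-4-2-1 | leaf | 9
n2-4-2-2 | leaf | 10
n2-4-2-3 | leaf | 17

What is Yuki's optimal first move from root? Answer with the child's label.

n1-1-1 (Zane): max(1, 18, 11, -5) = 18
n1-1-2 (Zane): max(-19, -5) = -5
n1-1 (Yuki): min(18, -5) = -5
n1-2-1 (Zane): max(6, 0) = 6
n1-2-2 (Zane): max(-13, 0, -1) = 0
n1-2-3 (Zane): max(19, -19) = 19
n1-2-4 (Zane): max(7, 1) = 7
n1-2 (Yuki): min(6, 0, 19, 7) = 0
n1 (Zane): max(-5, 0) = 0
n2-1-1 (Zane): max(-4, -13) = -4
n2-1-2 (Zane): max(4, -8) = 4
n2-1-3 (Zane): max(1, 6, -17) = 6
n2-1 (Yuki): min(-4, 4, 6) = -4
n2-2-1 (Zane): max(12, 17, 15) = 17
n2-2-2 (Zane): max(2, 13, 10) = 13
n2-2 (Yuki): min(17, 13) = 13
n2-3-1 (Zane): max(-14, -12) = -12
n2-3-2 (Zane): max(-18, 7, 16) = 16
n2-3-3 (Zane): max(-16, -20, 7, 4) = 7
n2-3 (Yuki): min(-12, 16, 7) = -12
n2-4-1 (Zane): max(-15, -7) = -7
n2-4-2 (Zane): max(9, 10, 17) = 17
n2-4 (Yuki): min(-7, 17) = -7
n2 (Zane): max(-4, 13, -12, -7) = 13
root (Yuki): min(0, 13) = 0
Yuki at root wants the lowest of {n1=0, n2=13}, so chooses n1.

n1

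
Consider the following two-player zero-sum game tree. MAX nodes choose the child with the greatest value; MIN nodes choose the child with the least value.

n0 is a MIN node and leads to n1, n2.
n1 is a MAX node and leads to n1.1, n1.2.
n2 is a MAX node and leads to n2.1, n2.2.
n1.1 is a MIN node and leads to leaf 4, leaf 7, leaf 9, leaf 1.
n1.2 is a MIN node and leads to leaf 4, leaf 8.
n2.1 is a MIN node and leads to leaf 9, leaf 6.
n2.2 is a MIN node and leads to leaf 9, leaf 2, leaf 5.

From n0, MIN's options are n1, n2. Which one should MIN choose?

n1.1 (MIN): min(4, 7, 9, 1) = 1
n1.2 (MIN): min(4, 8) = 4
n1 (MAX): max(1, 4) = 4
n2.1 (MIN): min(9, 6) = 6
n2.2 (MIN): min(9, 2, 5) = 2
n2 (MAX): max(6, 2) = 6
n0 (MIN): min(4, 6) = 4
MIN at n0 wants the lowest of {n1=4, n2=6}, so chooses n1.

n1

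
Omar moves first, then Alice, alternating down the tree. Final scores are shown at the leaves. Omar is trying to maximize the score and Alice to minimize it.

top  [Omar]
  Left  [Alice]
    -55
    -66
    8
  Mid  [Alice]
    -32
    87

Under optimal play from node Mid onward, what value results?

-32

Mid (Alice): min(-32, 87) = -32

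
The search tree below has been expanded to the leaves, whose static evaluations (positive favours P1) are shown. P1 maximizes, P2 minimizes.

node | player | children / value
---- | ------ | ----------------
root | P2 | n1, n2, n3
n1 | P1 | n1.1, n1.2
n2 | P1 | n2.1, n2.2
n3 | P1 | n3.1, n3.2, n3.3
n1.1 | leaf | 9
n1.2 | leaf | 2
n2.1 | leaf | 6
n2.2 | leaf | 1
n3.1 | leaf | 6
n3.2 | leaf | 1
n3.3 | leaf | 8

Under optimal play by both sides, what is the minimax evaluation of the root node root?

6

n1 (P1): max(9, 2) = 9
n2 (P1): max(6, 1) = 6
n3 (P1): max(6, 1, 8) = 8
root (P2): min(9, 6, 8) = 6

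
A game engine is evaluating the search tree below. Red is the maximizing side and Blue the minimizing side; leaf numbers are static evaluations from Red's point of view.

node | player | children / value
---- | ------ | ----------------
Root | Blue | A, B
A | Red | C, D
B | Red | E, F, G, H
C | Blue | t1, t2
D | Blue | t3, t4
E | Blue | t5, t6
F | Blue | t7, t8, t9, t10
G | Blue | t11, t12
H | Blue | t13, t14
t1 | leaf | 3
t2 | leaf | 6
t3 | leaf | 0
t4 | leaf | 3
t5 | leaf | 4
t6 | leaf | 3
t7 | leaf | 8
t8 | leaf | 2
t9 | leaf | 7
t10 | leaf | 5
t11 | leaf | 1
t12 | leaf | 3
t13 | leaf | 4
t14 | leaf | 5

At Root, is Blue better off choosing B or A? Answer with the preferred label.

E (Blue): min(4, 3) = 3
F (Blue): min(8, 2, 7, 5) = 2
G (Blue): min(1, 3) = 1
H (Blue): min(4, 5) = 4
B (Red): max(3, 2, 1, 4) = 4
C (Blue): min(3, 6) = 3
D (Blue): min(0, 3) = 0
A (Red): max(3, 0) = 3
Blue prefers the lower value; B=4, A=3. A is better since 3 < 4.

A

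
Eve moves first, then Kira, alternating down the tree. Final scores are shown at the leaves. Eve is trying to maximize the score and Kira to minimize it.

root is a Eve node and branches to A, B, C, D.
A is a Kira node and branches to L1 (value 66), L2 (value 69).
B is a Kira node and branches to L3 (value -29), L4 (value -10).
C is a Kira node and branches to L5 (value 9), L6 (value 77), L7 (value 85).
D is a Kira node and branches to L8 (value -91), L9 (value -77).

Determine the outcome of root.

66

A (Kira): min(66, 69) = 66
B (Kira): min(-29, -10) = -29
C (Kira): min(9, 77, 85) = 9
D (Kira): min(-91, -77) = -91
root (Eve): max(66, -29, 9, -91) = 66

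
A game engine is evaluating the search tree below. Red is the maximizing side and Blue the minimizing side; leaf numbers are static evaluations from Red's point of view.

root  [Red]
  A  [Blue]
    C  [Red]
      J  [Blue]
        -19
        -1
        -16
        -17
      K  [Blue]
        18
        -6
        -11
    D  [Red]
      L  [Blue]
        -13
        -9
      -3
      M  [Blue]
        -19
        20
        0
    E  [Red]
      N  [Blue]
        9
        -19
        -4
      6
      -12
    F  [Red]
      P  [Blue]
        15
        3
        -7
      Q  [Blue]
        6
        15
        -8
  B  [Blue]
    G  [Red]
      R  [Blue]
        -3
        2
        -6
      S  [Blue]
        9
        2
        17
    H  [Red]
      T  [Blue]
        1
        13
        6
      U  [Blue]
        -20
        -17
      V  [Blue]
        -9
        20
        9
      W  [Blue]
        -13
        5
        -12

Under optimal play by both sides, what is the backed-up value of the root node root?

J (Blue): min(-19, -1, -16, -17) = -19
K (Blue): min(18, -6, -11) = -11
C (Red): max(-19, -11) = -11
L (Blue): min(-13, -9) = -13
M (Blue): min(-19, 20, 0) = -19
D (Red): max(-13, -3, -19) = -3
N (Blue): min(9, -19, -4) = -19
E (Red): max(-19, 6, -12) = 6
P (Blue): min(15, 3, -7) = -7
Q (Blue): min(6, 15, -8) = -8
F (Red): max(-7, -8) = -7
A (Blue): min(-11, -3, 6, -7) = -11
R (Blue): min(-3, 2, -6) = -6
S (Blue): min(9, 2, 17) = 2
G (Red): max(-6, 2) = 2
T (Blue): min(1, 13, 6) = 1
U (Blue): min(-20, -17) = -20
V (Blue): min(-9, 20, 9) = -9
W (Blue): min(-13, 5, -12) = -13
H (Red): max(1, -20, -9, -13) = 1
B (Blue): min(2, 1) = 1
root (Red): max(-11, 1) = 1

1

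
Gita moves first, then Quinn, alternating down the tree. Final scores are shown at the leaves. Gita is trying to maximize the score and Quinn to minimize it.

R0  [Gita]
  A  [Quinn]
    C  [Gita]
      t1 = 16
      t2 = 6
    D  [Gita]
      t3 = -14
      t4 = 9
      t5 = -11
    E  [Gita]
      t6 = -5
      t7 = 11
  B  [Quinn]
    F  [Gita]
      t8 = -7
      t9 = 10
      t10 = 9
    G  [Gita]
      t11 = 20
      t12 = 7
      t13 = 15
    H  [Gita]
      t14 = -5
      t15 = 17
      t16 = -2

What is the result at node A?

C (Gita): max(16, 6) = 16
D (Gita): max(-14, 9, -11) = 9
E (Gita): max(-5, 11) = 11
A (Quinn): min(16, 9, 11) = 9

9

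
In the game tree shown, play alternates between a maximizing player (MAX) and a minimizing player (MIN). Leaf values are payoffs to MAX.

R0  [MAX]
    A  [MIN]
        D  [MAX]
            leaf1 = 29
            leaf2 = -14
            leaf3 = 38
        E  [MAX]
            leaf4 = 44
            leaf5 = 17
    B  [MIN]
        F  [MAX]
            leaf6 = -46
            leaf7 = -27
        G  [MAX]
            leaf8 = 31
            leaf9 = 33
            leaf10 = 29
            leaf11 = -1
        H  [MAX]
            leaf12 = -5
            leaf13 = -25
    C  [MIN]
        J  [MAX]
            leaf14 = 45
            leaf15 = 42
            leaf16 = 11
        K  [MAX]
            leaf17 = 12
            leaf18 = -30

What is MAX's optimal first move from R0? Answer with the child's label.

D (MAX): max(29, -14, 38) = 38
E (MAX): max(44, 17) = 44
A (MIN): min(38, 44) = 38
F (MAX): max(-46, -27) = -27
G (MAX): max(31, 33, 29, -1) = 33
H (MAX): max(-5, -25) = -5
B (MIN): min(-27, 33, -5) = -27
J (MAX): max(45, 42, 11) = 45
K (MAX): max(12, -30) = 12
C (MIN): min(45, 12) = 12
R0 (MAX): max(38, -27, 12) = 38
MAX at R0 wants the highest of {A=38, B=-27, C=12}, so chooses A.

A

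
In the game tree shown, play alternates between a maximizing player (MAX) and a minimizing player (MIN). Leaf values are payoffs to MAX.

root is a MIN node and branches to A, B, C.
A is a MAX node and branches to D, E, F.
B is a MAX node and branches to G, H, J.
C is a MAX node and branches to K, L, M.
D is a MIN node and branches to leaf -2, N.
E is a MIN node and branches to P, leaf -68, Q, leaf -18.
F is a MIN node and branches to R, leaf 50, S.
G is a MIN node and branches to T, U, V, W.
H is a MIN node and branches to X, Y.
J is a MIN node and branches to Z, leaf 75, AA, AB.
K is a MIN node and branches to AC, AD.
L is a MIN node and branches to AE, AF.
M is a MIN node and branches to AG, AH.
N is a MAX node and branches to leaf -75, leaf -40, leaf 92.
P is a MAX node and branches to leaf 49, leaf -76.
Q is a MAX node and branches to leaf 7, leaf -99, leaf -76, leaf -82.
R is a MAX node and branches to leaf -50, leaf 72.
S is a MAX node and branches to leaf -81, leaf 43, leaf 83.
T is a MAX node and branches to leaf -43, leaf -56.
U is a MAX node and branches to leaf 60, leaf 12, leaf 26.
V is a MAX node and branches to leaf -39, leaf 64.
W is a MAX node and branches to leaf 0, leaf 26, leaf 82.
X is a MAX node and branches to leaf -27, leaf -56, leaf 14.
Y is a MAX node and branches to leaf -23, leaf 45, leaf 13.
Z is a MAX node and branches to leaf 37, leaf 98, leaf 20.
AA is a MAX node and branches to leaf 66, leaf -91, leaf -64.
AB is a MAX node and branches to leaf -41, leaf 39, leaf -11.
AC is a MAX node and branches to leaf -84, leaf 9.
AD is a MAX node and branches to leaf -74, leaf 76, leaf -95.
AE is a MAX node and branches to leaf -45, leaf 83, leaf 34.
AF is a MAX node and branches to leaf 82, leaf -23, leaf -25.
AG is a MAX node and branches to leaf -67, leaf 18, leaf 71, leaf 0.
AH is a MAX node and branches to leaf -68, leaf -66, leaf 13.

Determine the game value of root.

39

N (MAX): max(-75, -40, 92) = 92
D (MIN): min(-2, 92) = -2
P (MAX): max(49, -76) = 49
Q (MAX): max(7, -99, -76, -82) = 7
E (MIN): min(49, -68, 7, -18) = -68
R (MAX): max(-50, 72) = 72
S (MAX): max(-81, 43, 83) = 83
F (MIN): min(72, 50, 83) = 50
A (MAX): max(-2, -68, 50) = 50
T (MAX): max(-43, -56) = -43
U (MAX): max(60, 12, 26) = 60
V (MAX): max(-39, 64) = 64
W (MAX): max(0, 26, 82) = 82
G (MIN): min(-43, 60, 64, 82) = -43
X (MAX): max(-27, -56, 14) = 14
Y (MAX): max(-23, 45, 13) = 45
H (MIN): min(14, 45) = 14
Z (MAX): max(37, 98, 20) = 98
AA (MAX): max(66, -91, -64) = 66
AB (MAX): max(-41, 39, -11) = 39
J (MIN): min(98, 75, 66, 39) = 39
B (MAX): max(-43, 14, 39) = 39
AC (MAX): max(-84, 9) = 9
AD (MAX): max(-74, 76, -95) = 76
K (MIN): min(9, 76) = 9
AE (MAX): max(-45, 83, 34) = 83
AF (MAX): max(82, -23, -25) = 82
L (MIN): min(83, 82) = 82
AG (MAX): max(-67, 18, 71, 0) = 71
AH (MAX): max(-68, -66, 13) = 13
M (MIN): min(71, 13) = 13
C (MAX): max(9, 82, 13) = 82
root (MIN): min(50, 39, 82) = 39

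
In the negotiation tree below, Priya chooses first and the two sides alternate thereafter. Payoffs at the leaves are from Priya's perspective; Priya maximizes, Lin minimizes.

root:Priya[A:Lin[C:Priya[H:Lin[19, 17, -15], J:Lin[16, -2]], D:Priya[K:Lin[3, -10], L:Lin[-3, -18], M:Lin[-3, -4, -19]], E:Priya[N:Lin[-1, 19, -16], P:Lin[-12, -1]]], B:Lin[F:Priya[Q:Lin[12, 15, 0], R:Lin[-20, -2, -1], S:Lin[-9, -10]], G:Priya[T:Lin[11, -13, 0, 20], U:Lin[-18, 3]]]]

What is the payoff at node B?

-13

Q (Lin): min(12, 15, 0) = 0
R (Lin): min(-20, -2, -1) = -20
S (Lin): min(-9, -10) = -10
F (Priya): max(0, -20, -10) = 0
T (Lin): min(11, -13, 0, 20) = -13
U (Lin): min(-18, 3) = -18
G (Priya): max(-13, -18) = -13
B (Lin): min(0, -13) = -13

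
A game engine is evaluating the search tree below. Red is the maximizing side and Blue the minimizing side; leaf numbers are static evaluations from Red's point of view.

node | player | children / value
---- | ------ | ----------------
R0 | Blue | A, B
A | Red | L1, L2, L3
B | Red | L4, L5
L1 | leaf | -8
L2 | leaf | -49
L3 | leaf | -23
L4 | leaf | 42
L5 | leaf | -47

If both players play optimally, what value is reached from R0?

A (Red): max(-8, -49, -23) = -8
B (Red): max(42, -47) = 42
R0 (Blue): min(-8, 42) = -8

-8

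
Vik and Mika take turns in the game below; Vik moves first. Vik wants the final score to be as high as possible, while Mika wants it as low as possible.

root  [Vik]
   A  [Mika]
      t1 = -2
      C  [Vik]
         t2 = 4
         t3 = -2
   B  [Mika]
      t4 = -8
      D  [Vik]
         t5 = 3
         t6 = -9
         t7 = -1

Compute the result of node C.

C (Vik): max(4, -2) = 4

4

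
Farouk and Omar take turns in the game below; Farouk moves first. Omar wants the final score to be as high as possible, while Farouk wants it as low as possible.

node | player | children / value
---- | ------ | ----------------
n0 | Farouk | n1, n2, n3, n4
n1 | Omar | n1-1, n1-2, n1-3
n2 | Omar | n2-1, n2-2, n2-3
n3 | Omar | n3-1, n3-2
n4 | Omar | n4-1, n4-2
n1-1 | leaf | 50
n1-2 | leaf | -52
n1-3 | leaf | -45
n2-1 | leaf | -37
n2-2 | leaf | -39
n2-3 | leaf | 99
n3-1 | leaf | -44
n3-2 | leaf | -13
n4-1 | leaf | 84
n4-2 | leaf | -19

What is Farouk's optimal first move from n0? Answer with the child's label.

n1 (Omar): max(50, -52, -45) = 50
n2 (Omar): max(-37, -39, 99) = 99
n3 (Omar): max(-44, -13) = -13
n4 (Omar): max(84, -19) = 84
n0 (Farouk): min(50, 99, -13, 84) = -13
Farouk at n0 wants the lowest of {n1=50, n2=99, n3=-13, n4=84}, so chooses n3.

n3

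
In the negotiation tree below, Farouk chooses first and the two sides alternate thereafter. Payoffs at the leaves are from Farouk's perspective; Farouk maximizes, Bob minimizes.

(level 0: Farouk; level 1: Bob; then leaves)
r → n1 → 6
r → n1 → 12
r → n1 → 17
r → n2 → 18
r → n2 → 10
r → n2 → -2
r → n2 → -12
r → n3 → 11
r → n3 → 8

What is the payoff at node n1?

6

n1 (Bob): min(6, 12, 17) = 6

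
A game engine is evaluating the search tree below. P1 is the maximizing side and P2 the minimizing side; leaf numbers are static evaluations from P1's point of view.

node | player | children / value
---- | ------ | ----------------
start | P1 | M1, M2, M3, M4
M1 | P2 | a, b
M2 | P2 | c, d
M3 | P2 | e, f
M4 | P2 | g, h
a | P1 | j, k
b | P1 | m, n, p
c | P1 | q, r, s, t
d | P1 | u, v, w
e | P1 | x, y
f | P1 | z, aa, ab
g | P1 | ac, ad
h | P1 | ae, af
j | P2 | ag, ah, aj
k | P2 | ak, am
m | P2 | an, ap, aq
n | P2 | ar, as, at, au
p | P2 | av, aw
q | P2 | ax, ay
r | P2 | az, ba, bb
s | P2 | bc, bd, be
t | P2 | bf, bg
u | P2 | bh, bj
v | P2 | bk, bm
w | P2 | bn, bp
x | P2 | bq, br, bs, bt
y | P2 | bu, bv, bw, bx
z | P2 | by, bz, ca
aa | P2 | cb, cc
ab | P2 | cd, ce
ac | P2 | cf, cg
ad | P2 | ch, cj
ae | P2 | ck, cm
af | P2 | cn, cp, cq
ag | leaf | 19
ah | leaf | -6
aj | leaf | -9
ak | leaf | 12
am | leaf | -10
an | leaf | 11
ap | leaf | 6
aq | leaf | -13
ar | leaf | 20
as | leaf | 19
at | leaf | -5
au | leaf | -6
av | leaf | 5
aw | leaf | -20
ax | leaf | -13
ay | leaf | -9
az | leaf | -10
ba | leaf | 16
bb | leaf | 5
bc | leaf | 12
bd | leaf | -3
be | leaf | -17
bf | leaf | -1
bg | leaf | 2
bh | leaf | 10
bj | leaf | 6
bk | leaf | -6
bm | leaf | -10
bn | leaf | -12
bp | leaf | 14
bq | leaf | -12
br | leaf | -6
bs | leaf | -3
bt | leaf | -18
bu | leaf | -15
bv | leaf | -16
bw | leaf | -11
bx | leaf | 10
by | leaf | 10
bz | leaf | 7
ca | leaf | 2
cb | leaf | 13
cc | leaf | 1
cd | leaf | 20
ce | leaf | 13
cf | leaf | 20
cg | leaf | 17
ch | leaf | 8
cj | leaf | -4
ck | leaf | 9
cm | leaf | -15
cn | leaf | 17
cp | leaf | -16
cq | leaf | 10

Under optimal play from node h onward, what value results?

-15

ae (P2): min(9, -15) = -15
af (P2): min(17, -16, 10) = -16
h (P1): max(-15, -16) = -15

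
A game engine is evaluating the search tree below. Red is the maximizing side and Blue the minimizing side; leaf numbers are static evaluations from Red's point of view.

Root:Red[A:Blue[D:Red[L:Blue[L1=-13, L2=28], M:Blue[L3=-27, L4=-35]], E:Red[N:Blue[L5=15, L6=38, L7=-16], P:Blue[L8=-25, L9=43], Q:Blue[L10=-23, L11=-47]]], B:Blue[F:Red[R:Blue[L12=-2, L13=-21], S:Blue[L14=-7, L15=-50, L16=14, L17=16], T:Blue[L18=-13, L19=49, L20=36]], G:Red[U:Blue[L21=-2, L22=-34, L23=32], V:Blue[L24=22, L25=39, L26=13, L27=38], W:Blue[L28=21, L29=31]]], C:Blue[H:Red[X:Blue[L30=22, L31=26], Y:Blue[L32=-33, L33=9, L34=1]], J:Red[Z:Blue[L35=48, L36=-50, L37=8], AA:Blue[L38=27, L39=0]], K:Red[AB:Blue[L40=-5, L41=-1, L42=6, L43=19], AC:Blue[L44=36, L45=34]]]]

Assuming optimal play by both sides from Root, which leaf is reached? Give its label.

L39

L (Blue): min(-13, 28) = -13
M (Blue): min(-27, -35) = -35
D (Red): max(-13, -35) = -13
N (Blue): min(15, 38, -16) = -16
P (Blue): min(-25, 43) = -25
Q (Blue): min(-23, -47) = -47
E (Red): max(-16, -25, -47) = -16
A (Blue): min(-13, -16) = -16
R (Blue): min(-2, -21) = -21
S (Blue): min(-7, -50, 14, 16) = -50
T (Blue): min(-13, 49, 36) = -13
F (Red): max(-21, -50, -13) = -13
U (Blue): min(-2, -34, 32) = -34
V (Blue): min(22, 39, 13, 38) = 13
W (Blue): min(21, 31) = 21
G (Red): max(-34, 13, 21) = 21
B (Blue): min(-13, 21) = -13
X (Blue): min(22, 26) = 22
Y (Blue): min(-33, 9, 1) = -33
H (Red): max(22, -33) = 22
Z (Blue): min(48, -50, 8) = -50
AA (Blue): min(27, 0) = 0
J (Red): max(-50, 0) = 0
AB (Blue): min(-5, -1, 6, 19) = -5
AC (Blue): min(36, 34) = 34
K (Red): max(-5, 34) = 34
C (Blue): min(22, 0, 34) = 0
Root (Red): max(-16, -13, 0) = 0
At Root, Red picks C (highest: 0).
At C, Blue picks J (lowest: 0).
At J, Red picks AA (highest: 0).
At AA, Blue picks L39 (lowest: 0).
Terminal value 0.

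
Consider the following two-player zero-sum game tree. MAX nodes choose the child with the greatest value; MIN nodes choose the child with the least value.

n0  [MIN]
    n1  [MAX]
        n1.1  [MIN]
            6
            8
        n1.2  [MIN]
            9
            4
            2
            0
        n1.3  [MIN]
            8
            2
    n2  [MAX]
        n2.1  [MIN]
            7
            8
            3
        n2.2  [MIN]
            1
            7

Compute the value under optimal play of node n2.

3

n2.1 (MIN): min(7, 8, 3) = 3
n2.2 (MIN): min(1, 7) = 1
n2 (MAX): max(3, 1) = 3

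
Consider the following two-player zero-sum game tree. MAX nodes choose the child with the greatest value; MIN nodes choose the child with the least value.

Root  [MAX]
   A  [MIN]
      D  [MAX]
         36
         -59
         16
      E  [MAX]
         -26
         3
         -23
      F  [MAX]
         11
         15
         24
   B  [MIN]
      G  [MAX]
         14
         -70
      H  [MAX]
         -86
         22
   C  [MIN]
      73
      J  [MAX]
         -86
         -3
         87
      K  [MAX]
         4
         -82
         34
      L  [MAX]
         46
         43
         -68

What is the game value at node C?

34

J (MAX): max(-86, -3, 87) = 87
K (MAX): max(4, -82, 34) = 34
L (MAX): max(46, 43, -68) = 46
C (MIN): min(73, 87, 34, 46) = 34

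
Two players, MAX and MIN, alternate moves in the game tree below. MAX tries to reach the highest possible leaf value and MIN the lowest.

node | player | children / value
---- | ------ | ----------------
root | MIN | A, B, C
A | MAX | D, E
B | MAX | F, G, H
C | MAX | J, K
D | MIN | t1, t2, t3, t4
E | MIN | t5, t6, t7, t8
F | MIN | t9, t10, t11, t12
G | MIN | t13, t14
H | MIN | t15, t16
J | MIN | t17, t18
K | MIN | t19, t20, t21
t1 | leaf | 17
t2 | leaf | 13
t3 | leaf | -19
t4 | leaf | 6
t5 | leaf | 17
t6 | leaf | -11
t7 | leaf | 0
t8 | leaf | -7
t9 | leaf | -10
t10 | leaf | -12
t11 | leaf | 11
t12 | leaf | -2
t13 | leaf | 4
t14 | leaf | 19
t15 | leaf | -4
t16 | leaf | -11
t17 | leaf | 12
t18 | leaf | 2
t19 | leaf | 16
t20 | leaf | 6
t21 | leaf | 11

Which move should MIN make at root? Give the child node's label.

A

D (MIN): min(17, 13, -19, 6) = -19
E (MIN): min(17, -11, 0, -7) = -11
A (MAX): max(-19, -11) = -11
F (MIN): min(-10, -12, 11, -2) = -12
G (MIN): min(4, 19) = 4
H (MIN): min(-4, -11) = -11
B (MAX): max(-12, 4, -11) = 4
J (MIN): min(12, 2) = 2
K (MIN): min(16, 6, 11) = 6
C (MAX): max(2, 6) = 6
root (MIN): min(-11, 4, 6) = -11
MIN at root wants the lowest of {A=-11, B=4, C=6}, so chooses A.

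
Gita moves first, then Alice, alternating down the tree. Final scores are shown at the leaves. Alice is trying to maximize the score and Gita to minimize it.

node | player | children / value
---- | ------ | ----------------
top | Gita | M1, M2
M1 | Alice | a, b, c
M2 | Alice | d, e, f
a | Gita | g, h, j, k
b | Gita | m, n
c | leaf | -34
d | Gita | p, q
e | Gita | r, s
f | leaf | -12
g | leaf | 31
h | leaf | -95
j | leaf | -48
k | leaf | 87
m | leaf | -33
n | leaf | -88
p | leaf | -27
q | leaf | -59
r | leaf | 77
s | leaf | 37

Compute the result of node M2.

d (Gita): min(-27, -59) = -59
e (Gita): min(77, 37) = 37
M2 (Alice): max(-59, 37, -12) = 37

37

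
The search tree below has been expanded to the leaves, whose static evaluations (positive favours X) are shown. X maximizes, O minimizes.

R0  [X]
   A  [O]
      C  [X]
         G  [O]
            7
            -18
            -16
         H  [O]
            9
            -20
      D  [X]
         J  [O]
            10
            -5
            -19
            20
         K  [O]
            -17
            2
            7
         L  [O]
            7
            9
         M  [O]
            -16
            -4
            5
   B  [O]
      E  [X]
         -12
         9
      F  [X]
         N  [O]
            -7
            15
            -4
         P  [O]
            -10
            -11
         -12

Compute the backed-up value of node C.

G (O): min(7, -18, -16) = -18
H (O): min(9, -20) = -20
C (X): max(-18, -20) = -18

-18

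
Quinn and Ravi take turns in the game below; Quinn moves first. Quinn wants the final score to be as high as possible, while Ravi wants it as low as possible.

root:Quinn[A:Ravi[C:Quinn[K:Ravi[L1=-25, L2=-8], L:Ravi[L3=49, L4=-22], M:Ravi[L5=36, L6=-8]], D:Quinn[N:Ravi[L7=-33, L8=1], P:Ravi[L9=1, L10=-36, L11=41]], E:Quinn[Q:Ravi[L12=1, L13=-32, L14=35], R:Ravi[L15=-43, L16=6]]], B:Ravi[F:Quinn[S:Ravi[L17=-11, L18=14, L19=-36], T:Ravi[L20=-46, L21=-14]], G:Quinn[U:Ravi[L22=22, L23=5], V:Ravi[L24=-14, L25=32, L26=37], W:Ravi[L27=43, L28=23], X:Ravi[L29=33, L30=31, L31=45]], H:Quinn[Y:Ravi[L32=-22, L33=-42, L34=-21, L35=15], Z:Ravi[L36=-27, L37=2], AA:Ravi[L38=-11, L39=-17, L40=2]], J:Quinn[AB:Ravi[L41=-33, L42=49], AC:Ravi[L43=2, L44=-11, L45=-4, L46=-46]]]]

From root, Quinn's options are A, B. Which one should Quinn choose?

A

K (Ravi): min(-25, -8) = -25
L (Ravi): min(49, -22) = -22
M (Ravi): min(36, -8) = -8
C (Quinn): max(-25, -22, -8) = -8
N (Ravi): min(-33, 1) = -33
P (Ravi): min(1, -36, 41) = -36
D (Quinn): max(-33, -36) = -33
Q (Ravi): min(1, -32, 35) = -32
R (Ravi): min(-43, 6) = -43
E (Quinn): max(-32, -43) = -32
A (Ravi): min(-8, -33, -32) = -33
S (Ravi): min(-11, 14, -36) = -36
T (Ravi): min(-46, -14) = -46
F (Quinn): max(-36, -46) = -36
U (Ravi): min(22, 5) = 5
V (Ravi): min(-14, 32, 37) = -14
W (Ravi): min(43, 23) = 23
X (Ravi): min(33, 31, 45) = 31
G (Quinn): max(5, -14, 23, 31) = 31
Y (Ravi): min(-22, -42, -21, 15) = -42
Z (Ravi): min(-27, 2) = -27
AA (Ravi): min(-11, -17, 2) = -17
H (Quinn): max(-42, -27, -17) = -17
AB (Ravi): min(-33, 49) = -33
AC (Ravi): min(2, -11, -4, -46) = -46
J (Quinn): max(-33, -46) = -33
B (Ravi): min(-36, 31, -17, -33) = -36
root (Quinn): max(-33, -36) = -33
Quinn at root wants the highest of {A=-33, B=-36}, so chooses A.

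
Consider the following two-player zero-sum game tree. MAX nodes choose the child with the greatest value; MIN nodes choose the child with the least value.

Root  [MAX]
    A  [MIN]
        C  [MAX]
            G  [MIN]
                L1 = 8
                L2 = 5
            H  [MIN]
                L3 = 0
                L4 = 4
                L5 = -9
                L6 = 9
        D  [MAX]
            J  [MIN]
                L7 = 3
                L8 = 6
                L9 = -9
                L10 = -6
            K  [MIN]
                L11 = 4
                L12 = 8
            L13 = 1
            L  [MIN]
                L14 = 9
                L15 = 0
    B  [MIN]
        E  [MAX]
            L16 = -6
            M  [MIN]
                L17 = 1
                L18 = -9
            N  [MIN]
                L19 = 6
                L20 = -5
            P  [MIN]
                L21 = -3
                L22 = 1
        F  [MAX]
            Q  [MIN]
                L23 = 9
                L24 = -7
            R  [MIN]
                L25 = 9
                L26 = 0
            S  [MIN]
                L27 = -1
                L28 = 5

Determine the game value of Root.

G (MIN): min(8, 5) = 5
H (MIN): min(0, 4, -9, 9) = -9
C (MAX): max(5, -9) = 5
J (MIN): min(3, 6, -9, -6) = -9
K (MIN): min(4, 8) = 4
L (MIN): min(9, 0) = 0
D (MAX): max(-9, 4, 1, 0) = 4
A (MIN): min(5, 4) = 4
M (MIN): min(1, -9) = -9
N (MIN): min(6, -5) = -5
P (MIN): min(-3, 1) = -3
E (MAX): max(-6, -9, -5, -3) = -3
Q (MIN): min(9, -7) = -7
R (MIN): min(9, 0) = 0
S (MIN): min(-1, 5) = -1
F (MAX): max(-7, 0, -1) = 0
B (MIN): min(-3, 0) = -3
Root (MAX): max(4, -3) = 4

4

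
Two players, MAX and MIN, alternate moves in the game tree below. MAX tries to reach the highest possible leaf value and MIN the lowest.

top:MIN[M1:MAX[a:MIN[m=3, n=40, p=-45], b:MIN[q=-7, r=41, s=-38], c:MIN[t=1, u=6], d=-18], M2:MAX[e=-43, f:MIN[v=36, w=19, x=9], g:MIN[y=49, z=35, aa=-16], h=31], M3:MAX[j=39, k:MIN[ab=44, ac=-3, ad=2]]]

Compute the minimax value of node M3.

k (MIN): min(44, -3, 2) = -3
M3 (MAX): max(39, -3) = 39

39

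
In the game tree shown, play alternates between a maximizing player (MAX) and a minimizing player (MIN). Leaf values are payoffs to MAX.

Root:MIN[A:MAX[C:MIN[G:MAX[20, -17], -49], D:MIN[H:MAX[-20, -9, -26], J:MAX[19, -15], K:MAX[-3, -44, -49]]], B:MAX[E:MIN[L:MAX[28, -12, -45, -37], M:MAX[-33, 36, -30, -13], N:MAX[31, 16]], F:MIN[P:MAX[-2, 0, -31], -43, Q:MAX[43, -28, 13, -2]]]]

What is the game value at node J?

J (MAX): max(19, -15) = 19

19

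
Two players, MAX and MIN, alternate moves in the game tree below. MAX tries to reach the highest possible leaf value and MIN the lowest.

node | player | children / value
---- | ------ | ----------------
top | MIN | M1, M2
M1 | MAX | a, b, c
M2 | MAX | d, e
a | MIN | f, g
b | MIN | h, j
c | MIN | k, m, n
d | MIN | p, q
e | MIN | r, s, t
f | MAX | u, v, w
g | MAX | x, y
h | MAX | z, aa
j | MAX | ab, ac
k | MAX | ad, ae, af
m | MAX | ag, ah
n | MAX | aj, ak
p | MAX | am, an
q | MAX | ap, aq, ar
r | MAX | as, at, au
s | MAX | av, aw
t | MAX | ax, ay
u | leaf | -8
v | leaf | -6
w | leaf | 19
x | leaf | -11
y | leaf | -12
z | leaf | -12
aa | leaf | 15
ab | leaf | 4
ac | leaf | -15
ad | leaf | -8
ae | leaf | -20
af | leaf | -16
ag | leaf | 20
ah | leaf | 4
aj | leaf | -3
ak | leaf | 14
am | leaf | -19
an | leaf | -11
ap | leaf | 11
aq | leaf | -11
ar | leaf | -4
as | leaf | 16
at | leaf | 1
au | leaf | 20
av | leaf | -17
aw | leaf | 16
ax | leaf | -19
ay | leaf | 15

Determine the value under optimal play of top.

f (MAX): max(-8, -6, 19) = 19
g (MAX): max(-11, -12) = -11
a (MIN): min(19, -11) = -11
h (MAX): max(-12, 15) = 15
j (MAX): max(4, -15) = 4
b (MIN): min(15, 4) = 4
k (MAX): max(-8, -20, -16) = -8
m (MAX): max(20, 4) = 20
n (MAX): max(-3, 14) = 14
c (MIN): min(-8, 20, 14) = -8
M1 (MAX): max(-11, 4, -8) = 4
p (MAX): max(-19, -11) = -11
q (MAX): max(11, -11, -4) = 11
d (MIN): min(-11, 11) = -11
r (MAX): max(16, 1, 20) = 20
s (MAX): max(-17, 16) = 16
t (MAX): max(-19, 15) = 15
e (MIN): min(20, 16, 15) = 15
M2 (MAX): max(-11, 15) = 15
top (MIN): min(4, 15) = 4

4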